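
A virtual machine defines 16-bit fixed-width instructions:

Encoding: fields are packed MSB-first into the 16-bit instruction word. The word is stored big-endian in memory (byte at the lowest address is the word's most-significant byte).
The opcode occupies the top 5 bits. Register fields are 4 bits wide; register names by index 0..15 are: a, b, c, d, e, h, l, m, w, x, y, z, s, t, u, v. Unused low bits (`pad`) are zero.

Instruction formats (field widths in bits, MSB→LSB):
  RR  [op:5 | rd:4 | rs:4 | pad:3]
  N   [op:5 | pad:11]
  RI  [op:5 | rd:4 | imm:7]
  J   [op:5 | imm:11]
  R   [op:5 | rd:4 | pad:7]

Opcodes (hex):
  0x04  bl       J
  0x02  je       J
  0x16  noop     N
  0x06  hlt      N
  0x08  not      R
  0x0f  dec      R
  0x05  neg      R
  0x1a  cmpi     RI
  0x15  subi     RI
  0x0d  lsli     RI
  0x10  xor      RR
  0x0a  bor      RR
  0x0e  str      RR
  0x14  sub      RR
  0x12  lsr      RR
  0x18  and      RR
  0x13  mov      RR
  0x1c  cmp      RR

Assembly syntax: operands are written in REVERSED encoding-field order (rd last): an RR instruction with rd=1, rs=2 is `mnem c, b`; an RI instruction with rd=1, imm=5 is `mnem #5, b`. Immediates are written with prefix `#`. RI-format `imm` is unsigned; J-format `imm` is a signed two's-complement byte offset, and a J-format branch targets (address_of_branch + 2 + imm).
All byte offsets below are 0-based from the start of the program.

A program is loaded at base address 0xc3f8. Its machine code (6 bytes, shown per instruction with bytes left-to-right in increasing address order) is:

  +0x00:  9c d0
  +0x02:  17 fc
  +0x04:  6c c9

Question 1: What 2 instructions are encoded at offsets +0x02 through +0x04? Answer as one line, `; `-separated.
je #-4; lsli #73, x

@+02  big-endian(17 fc) = 0x17fc
  op=0x17fc>>11=0x2 ⇒ je (J)
  imm@[10:0]=0x7fc (s11→-4) ⇒ #-4
@+04  big-endian(6c c9) = 0x6cc9
  op=0x6cc9>>11=0xd ⇒ lsli (RI)
  rd@[10:7]=0x9 ⇒ x
  imm@[6:0]=0x49 ⇒ #73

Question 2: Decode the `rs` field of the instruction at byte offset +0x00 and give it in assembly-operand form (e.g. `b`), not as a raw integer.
y

off 0x00: read 9c d0 as big → 0x9cd0
  top 5b → 0x13 → mov [RR]
  [10:7] rd=9 = x
  [6:3] rs=10 = y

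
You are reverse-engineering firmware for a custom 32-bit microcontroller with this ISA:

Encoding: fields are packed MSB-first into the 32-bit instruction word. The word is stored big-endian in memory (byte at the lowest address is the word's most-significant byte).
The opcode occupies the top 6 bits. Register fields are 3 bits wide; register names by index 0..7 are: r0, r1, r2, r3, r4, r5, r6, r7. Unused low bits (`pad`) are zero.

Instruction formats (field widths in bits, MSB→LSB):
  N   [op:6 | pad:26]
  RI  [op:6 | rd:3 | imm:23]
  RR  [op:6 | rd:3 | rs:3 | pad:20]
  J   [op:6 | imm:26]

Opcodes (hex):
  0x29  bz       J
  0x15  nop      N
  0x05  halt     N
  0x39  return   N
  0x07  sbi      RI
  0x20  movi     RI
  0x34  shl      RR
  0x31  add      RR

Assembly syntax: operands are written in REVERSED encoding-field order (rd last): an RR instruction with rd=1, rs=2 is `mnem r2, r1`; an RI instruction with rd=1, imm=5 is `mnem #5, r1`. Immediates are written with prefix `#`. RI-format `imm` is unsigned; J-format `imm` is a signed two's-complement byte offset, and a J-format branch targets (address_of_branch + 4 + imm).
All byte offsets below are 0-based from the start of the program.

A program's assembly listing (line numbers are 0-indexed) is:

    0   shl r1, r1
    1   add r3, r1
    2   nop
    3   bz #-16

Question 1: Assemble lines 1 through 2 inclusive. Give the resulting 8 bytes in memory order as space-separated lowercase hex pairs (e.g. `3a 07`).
c4 b0 00 00 54 00 00 00

L1: add op=0x31:6|rd=1:3|rs=3:3|pad=0:20 ⇒ 0xc4b00000 ⇒ big c4 b0 00 00
L2: nop op=0x15:6|pad=0:26 ⇒ 0x54000000 ⇒ big 54 00 00 00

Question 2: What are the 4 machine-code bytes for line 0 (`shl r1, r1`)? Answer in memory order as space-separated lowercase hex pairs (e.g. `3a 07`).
line 0 (shl): pack op=0x34:6|rd=1:3|rs=1:3|pad=0:20 = 0xd0900000; big→ d0 90 00 00

d0 90 00 00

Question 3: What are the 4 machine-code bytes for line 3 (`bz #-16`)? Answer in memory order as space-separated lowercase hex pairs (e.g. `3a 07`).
3. bz fields op=0x29:6|imm=-16:26 → word a7fffff0h → a7 ff ff f0

a7 ff ff f0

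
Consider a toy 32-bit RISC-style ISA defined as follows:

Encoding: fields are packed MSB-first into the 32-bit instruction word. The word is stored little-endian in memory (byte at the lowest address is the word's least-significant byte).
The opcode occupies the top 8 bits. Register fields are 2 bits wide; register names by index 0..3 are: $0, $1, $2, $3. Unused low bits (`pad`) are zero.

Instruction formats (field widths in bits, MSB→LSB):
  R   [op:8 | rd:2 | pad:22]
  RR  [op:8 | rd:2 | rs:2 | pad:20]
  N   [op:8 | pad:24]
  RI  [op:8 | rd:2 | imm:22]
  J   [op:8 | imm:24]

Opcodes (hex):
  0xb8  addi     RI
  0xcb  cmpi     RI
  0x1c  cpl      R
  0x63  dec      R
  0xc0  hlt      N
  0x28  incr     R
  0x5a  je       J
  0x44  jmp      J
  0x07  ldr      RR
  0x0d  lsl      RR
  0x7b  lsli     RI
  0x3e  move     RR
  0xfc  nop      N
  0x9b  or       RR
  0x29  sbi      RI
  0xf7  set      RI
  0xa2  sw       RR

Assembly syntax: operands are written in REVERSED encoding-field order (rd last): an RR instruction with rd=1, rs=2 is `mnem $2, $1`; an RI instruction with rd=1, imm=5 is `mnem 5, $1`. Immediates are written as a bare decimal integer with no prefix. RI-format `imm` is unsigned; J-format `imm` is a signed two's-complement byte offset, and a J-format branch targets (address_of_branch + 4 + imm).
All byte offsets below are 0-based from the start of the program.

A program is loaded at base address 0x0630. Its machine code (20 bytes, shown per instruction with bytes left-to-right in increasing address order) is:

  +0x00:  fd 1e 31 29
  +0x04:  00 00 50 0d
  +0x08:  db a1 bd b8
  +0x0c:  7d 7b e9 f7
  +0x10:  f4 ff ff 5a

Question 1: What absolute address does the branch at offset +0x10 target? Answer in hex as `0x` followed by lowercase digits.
off 0x10: read f4 ff ff 5a as little → 0x5afffff4
  top 8b → 0x5a → je [J]
  [23:0] imm=16777204 (s24→-12) = -12
  target = base 0x0630 + off 0x10 + 4 + imm -12 = 0x0638

0x0638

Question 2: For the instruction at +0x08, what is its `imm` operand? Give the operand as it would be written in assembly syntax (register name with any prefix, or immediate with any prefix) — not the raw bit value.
off 0x08: read db a1 bd b8 as little → 0xb8bda1db
  op=0xb8bda1db>>24=0xb8 ⇒ addi (RI)
  [23:22] rd=2 = $2
  [21:0] imm=4039131 = 4039131

4039131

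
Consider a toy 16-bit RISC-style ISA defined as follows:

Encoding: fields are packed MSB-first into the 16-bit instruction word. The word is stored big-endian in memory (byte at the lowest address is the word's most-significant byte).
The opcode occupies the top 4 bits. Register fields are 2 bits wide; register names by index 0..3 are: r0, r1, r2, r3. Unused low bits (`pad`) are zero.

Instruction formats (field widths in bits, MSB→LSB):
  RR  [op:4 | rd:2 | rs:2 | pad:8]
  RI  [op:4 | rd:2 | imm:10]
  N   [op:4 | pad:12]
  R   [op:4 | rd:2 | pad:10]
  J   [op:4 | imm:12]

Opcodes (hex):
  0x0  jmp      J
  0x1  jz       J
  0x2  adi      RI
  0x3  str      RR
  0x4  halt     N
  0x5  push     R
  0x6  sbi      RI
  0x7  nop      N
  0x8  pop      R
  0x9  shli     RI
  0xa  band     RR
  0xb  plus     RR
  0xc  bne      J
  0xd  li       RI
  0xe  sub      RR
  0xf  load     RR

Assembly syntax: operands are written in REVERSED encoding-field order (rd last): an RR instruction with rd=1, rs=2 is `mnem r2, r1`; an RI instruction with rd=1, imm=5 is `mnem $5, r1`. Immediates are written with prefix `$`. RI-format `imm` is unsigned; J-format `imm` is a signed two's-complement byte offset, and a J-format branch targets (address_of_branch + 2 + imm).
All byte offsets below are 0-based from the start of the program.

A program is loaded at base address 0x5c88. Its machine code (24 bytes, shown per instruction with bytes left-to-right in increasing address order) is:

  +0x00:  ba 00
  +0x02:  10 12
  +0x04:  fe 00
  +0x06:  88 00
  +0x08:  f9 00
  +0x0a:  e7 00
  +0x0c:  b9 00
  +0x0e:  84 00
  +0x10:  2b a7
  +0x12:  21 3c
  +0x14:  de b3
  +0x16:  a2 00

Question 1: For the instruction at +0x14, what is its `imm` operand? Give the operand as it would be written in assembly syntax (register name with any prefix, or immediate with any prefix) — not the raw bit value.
$691

[14] de b3 → 0xdeb3
  opcode bits[15:12]=0xd: li/RI
  rd@[11:10]=0x3 ⇒ r3
  imm@[9:0]=0x2b3 ⇒ $691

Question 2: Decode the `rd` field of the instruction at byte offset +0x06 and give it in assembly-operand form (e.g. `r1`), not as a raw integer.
r2

@+06  big-endian(88 00) = 0x8800
  top 4b → 0x8 → pop [R]
  rd: (w>>10)&0x3=0x2 → r2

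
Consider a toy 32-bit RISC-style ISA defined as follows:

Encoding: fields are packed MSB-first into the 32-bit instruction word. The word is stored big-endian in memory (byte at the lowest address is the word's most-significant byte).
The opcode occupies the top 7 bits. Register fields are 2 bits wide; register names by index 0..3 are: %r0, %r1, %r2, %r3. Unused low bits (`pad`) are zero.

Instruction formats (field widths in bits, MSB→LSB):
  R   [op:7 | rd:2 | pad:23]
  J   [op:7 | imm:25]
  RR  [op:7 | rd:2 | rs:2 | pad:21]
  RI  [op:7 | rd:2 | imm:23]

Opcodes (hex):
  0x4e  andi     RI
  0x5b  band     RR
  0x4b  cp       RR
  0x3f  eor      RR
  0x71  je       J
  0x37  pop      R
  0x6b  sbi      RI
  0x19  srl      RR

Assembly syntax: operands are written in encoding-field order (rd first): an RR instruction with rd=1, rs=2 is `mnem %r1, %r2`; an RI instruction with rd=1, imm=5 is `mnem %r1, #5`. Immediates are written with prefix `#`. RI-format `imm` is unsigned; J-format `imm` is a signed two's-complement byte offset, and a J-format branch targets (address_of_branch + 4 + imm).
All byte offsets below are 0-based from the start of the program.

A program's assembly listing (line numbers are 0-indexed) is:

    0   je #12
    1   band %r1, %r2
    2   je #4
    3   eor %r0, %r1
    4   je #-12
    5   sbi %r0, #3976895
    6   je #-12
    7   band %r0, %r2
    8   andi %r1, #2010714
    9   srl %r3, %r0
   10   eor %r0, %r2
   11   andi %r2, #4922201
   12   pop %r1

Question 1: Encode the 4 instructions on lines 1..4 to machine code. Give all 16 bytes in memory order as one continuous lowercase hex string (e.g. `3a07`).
b6c00000e20000047e200000e3fffff4

1. band fields op=0x5b:7|rd=1:2|rs=2:2|pad=0:21 → word b6c00000h → b6 c0 00 00
2. je fields op=0x71:7|imm=4:25 → word e2000004h → e2 00 00 04
3. eor fields op=0x3f:7|rd=0:2|rs=1:2|pad=0:21 → word 7e200000h → 7e 20 00 00
4. je fields op=0x71:7|imm=-12:25 → word e3fffff4h → e3 ff ff f4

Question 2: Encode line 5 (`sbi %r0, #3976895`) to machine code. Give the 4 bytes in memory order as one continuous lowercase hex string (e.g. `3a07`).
d63caebf

L5: sbi op=0x6b:7|rd=0:2|imm=3976895:23 ⇒ 0xd63caebf ⇒ big d6 3c ae bf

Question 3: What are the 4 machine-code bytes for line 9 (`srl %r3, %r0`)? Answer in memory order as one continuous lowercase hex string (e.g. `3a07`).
line 9 (srl): pack op=0x19:7|rd=3:2|rs=0:2|pad=0:21 = 0x33800000; big→ 33 80 00 00

33800000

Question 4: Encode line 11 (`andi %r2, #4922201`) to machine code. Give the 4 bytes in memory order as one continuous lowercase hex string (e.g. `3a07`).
9d4b1b59

11. andi fields op=0x4e:7|rd=2:2|imm=4922201:23 → word 9d4b1b59h → 9d 4b 1b 59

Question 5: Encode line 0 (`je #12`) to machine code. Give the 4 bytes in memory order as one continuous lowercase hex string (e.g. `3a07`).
e200000c

0. je fields op=0x71:7|imm=12:25 → word e200000ch → e2 00 00 0c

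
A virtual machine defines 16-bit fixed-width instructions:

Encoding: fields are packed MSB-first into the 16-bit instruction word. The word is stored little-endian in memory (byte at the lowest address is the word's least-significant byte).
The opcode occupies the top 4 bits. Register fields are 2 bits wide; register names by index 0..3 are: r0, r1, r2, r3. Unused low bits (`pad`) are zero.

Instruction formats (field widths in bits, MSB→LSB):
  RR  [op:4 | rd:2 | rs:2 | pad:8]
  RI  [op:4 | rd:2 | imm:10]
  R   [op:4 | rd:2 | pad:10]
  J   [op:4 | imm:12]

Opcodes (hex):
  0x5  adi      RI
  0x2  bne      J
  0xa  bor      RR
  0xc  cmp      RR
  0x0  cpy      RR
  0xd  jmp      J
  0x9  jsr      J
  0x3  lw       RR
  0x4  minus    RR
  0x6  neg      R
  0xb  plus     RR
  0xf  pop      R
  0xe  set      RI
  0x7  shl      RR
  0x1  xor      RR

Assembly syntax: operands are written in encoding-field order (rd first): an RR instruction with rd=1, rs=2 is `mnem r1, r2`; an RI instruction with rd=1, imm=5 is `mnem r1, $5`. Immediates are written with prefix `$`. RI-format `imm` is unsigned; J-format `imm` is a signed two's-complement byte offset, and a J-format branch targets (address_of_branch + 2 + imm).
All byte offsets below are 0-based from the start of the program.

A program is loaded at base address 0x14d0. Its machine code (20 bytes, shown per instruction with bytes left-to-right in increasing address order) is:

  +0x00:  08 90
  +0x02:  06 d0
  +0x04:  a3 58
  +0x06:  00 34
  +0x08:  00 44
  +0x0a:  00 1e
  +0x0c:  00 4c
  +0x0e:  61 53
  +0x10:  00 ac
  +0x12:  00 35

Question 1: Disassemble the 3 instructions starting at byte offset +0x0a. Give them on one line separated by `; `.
xor r3, r2; minus r3, r0; adi r0, $865

off 0x0a: read 00 1e as little → 0x1e00
  opcode bits[15:12]=0x1: xor/RR
  [11:10] rd=3 = r3
  [9:8] rs=2 = r2
off 0x0c: read 00 4c as little → 0x4c00
  opcode bits[15:12]=0x4: minus/RR
  [11:10] rd=3 = r3
  [9:8] rs=0 = r0
off 0x0e: read 61 53 as little → 0x5361
  opcode bits[15:12]=0x5: adi/RI
  [11:10] rd=0 = r0
  [9:0] imm=865 = $865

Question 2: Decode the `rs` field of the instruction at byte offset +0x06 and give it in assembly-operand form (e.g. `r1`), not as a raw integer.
r0

+0x06: 00 34 ⇒ word 0x3400 (little)
  top 4b → 0x3 → lw [RR]
  rd: (w>>10)&0x3=0x1 → r1
  rs: (w>>8)&0x3=0x0 → r0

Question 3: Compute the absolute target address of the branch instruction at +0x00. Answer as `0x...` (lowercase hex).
0x14da

[00] 08 90 → 0x9008
  opcode bits[15:12]=0x9: jsr/J
  imm: (w>>0)&0xfff=0x8 → $8
  target = base 0x14d0 + off 0x00 + 2 + imm 8 = 0x14da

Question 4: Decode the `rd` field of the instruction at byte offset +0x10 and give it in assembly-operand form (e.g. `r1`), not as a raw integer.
+0x10: 00 ac ⇒ word 0xac00 (little)
  op=0xac00>>12=0xa ⇒ bor (RR)
  rd@[11:10]=0x3 ⇒ r3
  rs@[9:8]=0x0 ⇒ r0

r3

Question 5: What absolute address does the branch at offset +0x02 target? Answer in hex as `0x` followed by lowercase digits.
off 0x02: read 06 d0 as little → 0xd006
  opcode bits[15:12]=0xd: jmp/J
  [11:0] imm=6 = $6
  target = base 0x14d0 + off 0x02 + 2 + imm 6 = 0x14da

0x14da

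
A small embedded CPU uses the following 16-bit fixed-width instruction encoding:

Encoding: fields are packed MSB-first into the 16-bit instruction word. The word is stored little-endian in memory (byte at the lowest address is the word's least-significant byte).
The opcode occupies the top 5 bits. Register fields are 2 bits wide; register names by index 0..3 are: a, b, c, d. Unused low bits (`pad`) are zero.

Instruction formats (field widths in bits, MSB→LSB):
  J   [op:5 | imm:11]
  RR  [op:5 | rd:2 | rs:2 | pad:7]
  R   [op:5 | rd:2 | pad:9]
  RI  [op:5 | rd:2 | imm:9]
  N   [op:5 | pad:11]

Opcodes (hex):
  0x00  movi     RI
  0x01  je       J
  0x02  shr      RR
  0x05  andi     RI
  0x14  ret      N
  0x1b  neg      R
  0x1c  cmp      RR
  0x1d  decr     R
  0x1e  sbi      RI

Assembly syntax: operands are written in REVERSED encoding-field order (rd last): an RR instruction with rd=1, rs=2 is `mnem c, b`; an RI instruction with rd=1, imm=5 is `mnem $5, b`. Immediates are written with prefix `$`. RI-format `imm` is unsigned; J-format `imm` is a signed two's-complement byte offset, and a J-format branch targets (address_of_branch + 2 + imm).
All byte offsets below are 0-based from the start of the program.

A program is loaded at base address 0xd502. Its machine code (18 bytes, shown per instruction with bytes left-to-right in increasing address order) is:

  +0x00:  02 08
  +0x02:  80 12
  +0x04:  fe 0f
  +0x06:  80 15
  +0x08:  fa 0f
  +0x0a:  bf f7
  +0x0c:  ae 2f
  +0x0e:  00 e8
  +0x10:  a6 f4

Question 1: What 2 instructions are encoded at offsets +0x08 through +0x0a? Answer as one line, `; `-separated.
off 0x08: read fa 0f as little → 0x0ffa
  top 5b → 0x1 → je [J]
  imm@[10:0]=0x7fa (s11→-6) ⇒ $-6
off 0x0a: read bf f7 as little → 0xf7bf
  top 5b → 0x1e → sbi [RI]
  rd@[10:9]=0x3 ⇒ d
  imm@[8:0]=0x1bf ⇒ $447

je $-6; sbi $447, d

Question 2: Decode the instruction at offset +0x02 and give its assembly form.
shr b, b

+0x02: 80 12 ⇒ word 0x1280 (little)
  op=0x1280>>11=0x2 ⇒ shr (RR)
  rd: (w>>9)&0x3=0x1 → b
  rs: (w>>7)&0x3=0x1 → b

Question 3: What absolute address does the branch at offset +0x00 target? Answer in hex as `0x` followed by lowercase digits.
0xd506

[00] 02 08 → 0x0802
  op=0x0802>>11=0x1 ⇒ je (J)
  [10:0] imm=2 = $2
  target = base 0xd502 + off 0x00 + 2 + imm 2 = 0xd506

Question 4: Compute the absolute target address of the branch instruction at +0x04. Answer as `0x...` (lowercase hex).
0xd506

@+04  little-endian(fe 0f) = 0x0ffe
  opcode bits[15:11]=0x1: je/J
  imm@[10:0]=0x7fe (s11→-2) ⇒ $-2
  target = base 0xd502 + off 0x04 + 2 + imm -2 = 0xd506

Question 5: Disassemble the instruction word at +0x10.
off 0x10: read a6 f4 as little → 0xf4a6
  opcode bits[15:11]=0x1e: sbi/RI
  [10:9] rd=2 = c
  [8:0] imm=166 = $166

sbi $166, c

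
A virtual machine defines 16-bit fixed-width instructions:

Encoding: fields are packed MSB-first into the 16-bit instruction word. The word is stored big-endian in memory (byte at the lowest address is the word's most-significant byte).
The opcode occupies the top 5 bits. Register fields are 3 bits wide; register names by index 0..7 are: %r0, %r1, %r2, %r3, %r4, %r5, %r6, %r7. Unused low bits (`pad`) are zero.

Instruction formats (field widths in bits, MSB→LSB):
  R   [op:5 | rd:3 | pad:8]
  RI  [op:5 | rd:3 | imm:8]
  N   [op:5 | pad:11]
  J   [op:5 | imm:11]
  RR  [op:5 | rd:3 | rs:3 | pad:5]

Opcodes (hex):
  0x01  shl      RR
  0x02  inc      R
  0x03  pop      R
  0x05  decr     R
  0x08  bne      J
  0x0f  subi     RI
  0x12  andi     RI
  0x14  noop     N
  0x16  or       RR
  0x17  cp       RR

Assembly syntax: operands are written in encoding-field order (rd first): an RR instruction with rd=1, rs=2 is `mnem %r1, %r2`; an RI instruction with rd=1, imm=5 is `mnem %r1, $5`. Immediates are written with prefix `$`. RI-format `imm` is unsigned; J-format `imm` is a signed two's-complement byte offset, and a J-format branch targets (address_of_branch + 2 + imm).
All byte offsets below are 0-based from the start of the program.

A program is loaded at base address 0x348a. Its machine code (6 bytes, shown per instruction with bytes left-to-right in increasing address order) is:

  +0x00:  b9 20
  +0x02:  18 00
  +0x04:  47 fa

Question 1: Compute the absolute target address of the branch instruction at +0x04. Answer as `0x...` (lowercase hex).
+0x04: 47 fa ⇒ word 0x47fa (big)
  opcode bits[15:11]=0x8: bne/J
  imm@[10:0]=0x7fa (s11→-6) ⇒ $-6
  target = base 0x348a + off 0x04 + 2 + imm -6 = 0x348a

0x348a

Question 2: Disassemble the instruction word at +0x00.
+0x00: b9 20 ⇒ word 0xb920 (big)
  opcode bits[15:11]=0x17: cp/RR
  [10:8] rd=1 = %r1
  [7:5] rs=1 = %r1

cp %r1, %r1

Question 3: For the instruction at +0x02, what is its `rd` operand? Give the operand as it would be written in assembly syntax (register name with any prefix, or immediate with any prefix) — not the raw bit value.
[02] 18 00 → 0x1800
  op=0x1800>>11=0x3 ⇒ pop (R)
  [10:8] rd=0 = %r0

%r0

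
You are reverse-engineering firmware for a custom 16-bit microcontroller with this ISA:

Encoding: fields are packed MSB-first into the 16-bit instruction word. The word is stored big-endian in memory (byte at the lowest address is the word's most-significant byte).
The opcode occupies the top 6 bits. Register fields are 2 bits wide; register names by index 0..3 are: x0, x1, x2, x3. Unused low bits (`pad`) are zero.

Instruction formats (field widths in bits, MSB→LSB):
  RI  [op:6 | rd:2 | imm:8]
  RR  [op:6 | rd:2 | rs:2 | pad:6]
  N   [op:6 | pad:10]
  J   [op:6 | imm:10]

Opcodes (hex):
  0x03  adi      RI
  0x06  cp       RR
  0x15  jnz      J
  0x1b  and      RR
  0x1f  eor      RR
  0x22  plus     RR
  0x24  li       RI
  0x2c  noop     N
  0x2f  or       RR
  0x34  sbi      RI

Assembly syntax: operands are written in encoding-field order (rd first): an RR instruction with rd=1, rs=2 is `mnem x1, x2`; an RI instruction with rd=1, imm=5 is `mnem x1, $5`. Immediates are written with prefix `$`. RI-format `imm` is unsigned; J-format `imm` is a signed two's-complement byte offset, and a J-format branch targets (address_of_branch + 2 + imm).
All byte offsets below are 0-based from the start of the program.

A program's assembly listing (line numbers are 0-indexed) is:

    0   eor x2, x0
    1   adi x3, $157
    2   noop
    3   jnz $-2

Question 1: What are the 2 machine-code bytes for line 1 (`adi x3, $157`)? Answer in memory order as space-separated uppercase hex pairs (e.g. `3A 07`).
0F 9D

1. adi fields op=0x3:6|rd=3:2|imm=157:8 → word 0f9dh → 0f 9d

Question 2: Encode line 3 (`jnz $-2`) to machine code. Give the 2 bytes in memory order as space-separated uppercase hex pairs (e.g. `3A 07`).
3. jnz fields op=0x15:6|imm=-2:10 → word 57feh → 57 fe

57 FE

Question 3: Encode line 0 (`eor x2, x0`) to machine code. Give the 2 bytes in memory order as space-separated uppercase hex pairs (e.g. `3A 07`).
0. eor fields op=0x1f:6|rd=2:2|rs=0:2|pad=0:6 → word 7e00h → 7e 00

7E 00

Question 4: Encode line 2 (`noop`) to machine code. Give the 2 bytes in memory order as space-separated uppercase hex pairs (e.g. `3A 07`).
B0 00

line 2 (noop): pack op=0x2c:6|pad=0:10 = 0xb000; big→ b0 00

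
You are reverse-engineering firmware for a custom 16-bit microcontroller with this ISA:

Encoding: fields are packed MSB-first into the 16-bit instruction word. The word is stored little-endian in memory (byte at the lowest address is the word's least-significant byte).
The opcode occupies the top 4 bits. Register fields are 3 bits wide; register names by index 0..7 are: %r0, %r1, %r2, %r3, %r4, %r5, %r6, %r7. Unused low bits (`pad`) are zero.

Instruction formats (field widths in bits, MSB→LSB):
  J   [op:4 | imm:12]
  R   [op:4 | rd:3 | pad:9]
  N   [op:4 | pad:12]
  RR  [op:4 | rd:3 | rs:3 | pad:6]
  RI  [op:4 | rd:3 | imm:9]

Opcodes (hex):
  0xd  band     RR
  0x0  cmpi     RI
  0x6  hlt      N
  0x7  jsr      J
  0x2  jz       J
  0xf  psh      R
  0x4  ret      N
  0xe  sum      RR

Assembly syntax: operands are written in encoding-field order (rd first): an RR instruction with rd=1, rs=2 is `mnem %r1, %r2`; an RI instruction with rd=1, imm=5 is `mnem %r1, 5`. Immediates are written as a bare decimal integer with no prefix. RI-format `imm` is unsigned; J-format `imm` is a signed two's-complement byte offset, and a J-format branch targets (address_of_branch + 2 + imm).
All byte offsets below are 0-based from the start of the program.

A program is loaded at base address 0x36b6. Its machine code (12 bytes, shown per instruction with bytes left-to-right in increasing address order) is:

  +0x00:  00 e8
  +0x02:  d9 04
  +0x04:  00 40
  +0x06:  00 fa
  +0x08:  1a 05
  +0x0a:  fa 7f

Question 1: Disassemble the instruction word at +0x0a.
off 0x0a: read fa 7f as little → 0x7ffa
  op=0x7ffa>>12=0x7 ⇒ jsr (J)
  [11:0] imm=4090 (s12→-6) = -6

jsr -6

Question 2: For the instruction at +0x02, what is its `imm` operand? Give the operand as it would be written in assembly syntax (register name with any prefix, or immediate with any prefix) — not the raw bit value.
217

+0x02: d9 04 ⇒ word 0x04d9 (little)
  top 4b → 0x0 → cmpi [RI]
  rd@[11:9]=0x2 ⇒ %r2
  imm@[8:0]=0xd9 ⇒ 217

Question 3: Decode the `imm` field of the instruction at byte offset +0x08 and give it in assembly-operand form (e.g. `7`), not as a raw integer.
@+08  little-endian(1a 05) = 0x051a
  top 4b → 0x0 → cmpi [RI]
  rd@[11:9]=0x2 ⇒ %r2
  imm@[8:0]=0x11a ⇒ 282

282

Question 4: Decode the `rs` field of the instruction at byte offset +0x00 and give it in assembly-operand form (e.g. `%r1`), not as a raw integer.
+0x00: 00 e8 ⇒ word 0xe800 (little)
  top 4b → 0xe → sum [RR]
  rd: (w>>9)&0x7=0x4 → %r4
  rs: (w>>6)&0x7=0x0 → %r0

%r0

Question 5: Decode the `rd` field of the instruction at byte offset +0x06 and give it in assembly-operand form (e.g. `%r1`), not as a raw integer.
off 0x06: read 00 fa as little → 0xfa00
  op=0xfa00>>12=0xf ⇒ psh (R)
  rd: (w>>9)&0x7=0x5 → %r5

%r5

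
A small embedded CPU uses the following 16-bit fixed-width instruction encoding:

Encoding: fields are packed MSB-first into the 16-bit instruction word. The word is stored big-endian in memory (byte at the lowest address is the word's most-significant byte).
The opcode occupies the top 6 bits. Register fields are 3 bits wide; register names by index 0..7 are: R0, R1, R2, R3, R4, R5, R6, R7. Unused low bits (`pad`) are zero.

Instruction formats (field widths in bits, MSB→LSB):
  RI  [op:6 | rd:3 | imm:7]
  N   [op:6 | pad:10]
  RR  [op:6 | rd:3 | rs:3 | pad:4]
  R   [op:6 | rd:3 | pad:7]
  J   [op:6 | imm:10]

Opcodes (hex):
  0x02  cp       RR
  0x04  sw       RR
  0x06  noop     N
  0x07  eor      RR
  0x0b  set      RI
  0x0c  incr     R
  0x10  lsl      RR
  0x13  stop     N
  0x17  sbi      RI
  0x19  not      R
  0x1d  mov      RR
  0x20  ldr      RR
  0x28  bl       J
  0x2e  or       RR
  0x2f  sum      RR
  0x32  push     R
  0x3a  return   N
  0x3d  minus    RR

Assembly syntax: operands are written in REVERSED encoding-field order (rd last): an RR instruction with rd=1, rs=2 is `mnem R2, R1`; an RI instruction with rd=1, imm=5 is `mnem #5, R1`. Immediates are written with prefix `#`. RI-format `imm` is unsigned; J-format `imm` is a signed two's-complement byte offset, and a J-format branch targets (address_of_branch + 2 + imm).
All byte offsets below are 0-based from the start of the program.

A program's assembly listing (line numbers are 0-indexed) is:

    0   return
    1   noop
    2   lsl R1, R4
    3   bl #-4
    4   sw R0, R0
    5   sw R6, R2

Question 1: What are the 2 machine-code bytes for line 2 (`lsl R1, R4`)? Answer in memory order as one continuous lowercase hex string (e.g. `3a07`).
2. lsl fields op=0x10:6|rd=4:3|rs=1:3|pad=0:4 → word 4210h → 42 10

4210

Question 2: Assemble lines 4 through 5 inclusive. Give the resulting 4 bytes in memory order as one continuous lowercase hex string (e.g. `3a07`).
10001160

line 4 (sw): pack op=0x4:6|rd=0:3|rs=0:3|pad=0:4 = 0x1000; big→ 10 00
line 5 (sw): pack op=0x4:6|rd=2:3|rs=6:3|pad=0:4 = 0x1160; big→ 11 60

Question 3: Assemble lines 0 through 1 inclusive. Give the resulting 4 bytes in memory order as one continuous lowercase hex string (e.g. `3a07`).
e8001800

0. return fields op=0x3a:6|pad=0:10 → word e800h → e8 00
1. noop fields op=0x6:6|pad=0:10 → word 1800h → 18 00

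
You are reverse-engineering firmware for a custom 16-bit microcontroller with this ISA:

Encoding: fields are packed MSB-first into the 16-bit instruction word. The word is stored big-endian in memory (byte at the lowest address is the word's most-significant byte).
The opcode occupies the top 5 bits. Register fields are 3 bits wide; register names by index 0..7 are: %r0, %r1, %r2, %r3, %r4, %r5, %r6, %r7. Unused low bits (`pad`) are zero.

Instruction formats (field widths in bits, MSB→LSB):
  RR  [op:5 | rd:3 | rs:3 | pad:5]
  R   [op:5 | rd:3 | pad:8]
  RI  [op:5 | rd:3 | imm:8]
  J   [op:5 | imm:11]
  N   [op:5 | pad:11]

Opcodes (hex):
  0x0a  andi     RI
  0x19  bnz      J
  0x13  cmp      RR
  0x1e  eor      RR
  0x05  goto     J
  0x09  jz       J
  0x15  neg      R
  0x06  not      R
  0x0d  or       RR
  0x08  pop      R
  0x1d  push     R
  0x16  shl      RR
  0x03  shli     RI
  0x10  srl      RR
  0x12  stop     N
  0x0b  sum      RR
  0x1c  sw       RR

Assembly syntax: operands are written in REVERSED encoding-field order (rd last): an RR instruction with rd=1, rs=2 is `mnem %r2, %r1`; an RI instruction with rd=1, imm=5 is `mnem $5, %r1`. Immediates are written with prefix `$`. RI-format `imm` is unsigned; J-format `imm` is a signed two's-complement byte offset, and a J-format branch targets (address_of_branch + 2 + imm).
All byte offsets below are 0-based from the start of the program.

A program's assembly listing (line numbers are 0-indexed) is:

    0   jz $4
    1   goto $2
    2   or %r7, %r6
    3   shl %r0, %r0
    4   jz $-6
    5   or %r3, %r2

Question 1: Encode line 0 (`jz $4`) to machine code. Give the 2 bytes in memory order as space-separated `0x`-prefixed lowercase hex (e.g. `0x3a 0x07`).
0x48 0x04

line 0 (jz): pack op=0x9:5|imm=4:11 = 0x4804; big→ 48 04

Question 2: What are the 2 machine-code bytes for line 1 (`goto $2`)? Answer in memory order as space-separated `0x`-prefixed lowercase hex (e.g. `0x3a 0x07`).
1. goto fields op=0x5:5|imm=2:11 → word 2802h → 28 02

0x28 0x02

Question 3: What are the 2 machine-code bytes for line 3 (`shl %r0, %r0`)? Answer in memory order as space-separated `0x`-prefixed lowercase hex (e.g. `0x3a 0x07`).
0xb0 0x00

line 3 (shl): pack op=0x16:5|rd=0:3|rs=0:3|pad=0:5 = 0xb000; big→ b0 00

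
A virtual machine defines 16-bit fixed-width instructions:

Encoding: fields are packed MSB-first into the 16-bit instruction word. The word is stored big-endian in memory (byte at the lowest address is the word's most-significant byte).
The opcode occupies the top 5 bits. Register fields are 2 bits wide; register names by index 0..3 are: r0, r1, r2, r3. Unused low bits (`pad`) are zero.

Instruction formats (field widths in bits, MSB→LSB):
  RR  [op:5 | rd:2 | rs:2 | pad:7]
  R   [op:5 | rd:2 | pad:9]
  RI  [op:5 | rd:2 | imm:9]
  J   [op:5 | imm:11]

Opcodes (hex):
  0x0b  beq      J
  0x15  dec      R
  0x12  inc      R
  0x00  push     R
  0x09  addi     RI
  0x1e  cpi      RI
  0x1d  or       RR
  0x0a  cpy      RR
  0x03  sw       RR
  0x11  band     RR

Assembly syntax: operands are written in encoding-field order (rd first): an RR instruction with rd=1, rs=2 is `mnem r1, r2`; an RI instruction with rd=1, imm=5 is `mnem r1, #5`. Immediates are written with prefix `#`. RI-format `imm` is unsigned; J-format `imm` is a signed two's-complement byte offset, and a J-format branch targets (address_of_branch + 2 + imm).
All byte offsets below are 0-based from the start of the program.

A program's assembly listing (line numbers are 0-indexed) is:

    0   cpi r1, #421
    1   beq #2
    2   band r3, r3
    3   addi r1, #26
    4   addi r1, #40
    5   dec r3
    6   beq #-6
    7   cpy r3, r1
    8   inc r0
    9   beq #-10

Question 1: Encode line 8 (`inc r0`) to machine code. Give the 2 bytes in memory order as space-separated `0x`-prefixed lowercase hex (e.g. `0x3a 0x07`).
0x90 0x00

8. inc fields op=0x12:5|rd=0:2|pad=0:9 → word 9000h → 90 00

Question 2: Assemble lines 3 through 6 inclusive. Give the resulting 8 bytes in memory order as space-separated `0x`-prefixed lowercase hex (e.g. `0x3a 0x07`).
line 3 (addi): pack op=0x9:5|rd=1:2|imm=26:9 = 0x4a1a; big→ 4a 1a
line 4 (addi): pack op=0x9:5|rd=1:2|imm=40:9 = 0x4a28; big→ 4a 28
line 5 (dec): pack op=0x15:5|rd=3:2|pad=0:9 = 0xae00; big→ ae 00
line 6 (beq): pack op=0xb:5|imm=-6:11 = 0x5ffa; big→ 5f fa

0x4a 0x1a 0x4a 0x28 0xae 0x00 0x5f 0xfa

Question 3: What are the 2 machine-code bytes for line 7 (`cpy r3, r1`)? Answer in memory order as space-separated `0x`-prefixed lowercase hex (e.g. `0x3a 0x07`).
0x56 0x80

line 7 (cpy): pack op=0xa:5|rd=3:2|rs=1:2|pad=0:7 = 0x5680; big→ 56 80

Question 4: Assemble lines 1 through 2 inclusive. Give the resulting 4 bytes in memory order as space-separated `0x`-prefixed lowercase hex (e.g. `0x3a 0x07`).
0x58 0x02 0x8f 0x80

line 1 (beq): pack op=0xb:5|imm=2:11 = 0x5802; big→ 58 02
line 2 (band): pack op=0x11:5|rd=3:2|rs=3:2|pad=0:7 = 0x8f80; big→ 8f 80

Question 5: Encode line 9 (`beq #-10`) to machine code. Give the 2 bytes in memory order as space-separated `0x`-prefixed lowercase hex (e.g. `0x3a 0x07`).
9. beq fields op=0xb:5|imm=-10:11 → word 5ff6h → 5f f6

0x5f 0xf6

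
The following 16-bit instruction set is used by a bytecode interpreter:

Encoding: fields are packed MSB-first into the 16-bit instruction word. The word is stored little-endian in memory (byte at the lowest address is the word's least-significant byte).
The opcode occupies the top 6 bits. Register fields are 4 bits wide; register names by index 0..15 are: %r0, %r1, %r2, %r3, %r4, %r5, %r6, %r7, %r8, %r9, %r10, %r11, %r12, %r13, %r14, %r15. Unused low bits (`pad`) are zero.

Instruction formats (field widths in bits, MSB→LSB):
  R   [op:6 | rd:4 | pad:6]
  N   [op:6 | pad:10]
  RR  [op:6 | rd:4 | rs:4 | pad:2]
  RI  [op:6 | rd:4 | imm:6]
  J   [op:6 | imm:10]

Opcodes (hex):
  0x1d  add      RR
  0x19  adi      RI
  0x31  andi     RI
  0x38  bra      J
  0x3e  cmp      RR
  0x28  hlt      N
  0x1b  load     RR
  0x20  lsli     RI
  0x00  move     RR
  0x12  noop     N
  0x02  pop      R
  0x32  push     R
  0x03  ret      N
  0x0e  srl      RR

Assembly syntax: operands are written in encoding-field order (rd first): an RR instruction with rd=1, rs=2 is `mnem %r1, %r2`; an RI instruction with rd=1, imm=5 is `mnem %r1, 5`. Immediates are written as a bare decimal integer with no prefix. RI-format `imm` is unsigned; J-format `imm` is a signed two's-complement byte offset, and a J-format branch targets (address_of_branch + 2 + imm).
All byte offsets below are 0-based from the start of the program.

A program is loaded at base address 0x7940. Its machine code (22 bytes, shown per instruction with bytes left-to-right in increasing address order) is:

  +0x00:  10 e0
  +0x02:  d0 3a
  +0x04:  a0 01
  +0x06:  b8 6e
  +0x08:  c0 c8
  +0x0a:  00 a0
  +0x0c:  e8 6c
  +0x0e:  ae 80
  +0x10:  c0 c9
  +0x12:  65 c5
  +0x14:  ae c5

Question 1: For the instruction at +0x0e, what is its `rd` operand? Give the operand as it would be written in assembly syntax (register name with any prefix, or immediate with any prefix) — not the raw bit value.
+0x0e: ae 80 ⇒ word 0x80ae (little)
  op=0x80ae>>10=0x20 ⇒ lsli (RI)
  rd: (w>>6)&0xf=0x2 → %r2
  imm: (w>>0)&0x3f=0x2e → 46

%r2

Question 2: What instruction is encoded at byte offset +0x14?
andi %r6, 46

@+14  little-endian(ae c5) = 0xc5ae
  top 6b → 0x31 → andi [RI]
  rd@[9:6]=0x6 ⇒ %r6
  imm@[5:0]=0x2e ⇒ 46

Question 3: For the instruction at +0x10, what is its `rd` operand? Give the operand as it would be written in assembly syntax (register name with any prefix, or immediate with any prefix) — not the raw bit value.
off 0x10: read c0 c9 as little → 0xc9c0
  opcode bits[15:10]=0x32: push/R
  [9:6] rd=7 = %r7

%r7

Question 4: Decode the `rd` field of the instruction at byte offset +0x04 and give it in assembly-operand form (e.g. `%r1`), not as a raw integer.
%r6

@+04  little-endian(a0 01) = 0x01a0
  op=0x01a0>>10=0x0 ⇒ move (RR)
  [9:6] rd=6 = %r6
  [5:2] rs=8 = %r8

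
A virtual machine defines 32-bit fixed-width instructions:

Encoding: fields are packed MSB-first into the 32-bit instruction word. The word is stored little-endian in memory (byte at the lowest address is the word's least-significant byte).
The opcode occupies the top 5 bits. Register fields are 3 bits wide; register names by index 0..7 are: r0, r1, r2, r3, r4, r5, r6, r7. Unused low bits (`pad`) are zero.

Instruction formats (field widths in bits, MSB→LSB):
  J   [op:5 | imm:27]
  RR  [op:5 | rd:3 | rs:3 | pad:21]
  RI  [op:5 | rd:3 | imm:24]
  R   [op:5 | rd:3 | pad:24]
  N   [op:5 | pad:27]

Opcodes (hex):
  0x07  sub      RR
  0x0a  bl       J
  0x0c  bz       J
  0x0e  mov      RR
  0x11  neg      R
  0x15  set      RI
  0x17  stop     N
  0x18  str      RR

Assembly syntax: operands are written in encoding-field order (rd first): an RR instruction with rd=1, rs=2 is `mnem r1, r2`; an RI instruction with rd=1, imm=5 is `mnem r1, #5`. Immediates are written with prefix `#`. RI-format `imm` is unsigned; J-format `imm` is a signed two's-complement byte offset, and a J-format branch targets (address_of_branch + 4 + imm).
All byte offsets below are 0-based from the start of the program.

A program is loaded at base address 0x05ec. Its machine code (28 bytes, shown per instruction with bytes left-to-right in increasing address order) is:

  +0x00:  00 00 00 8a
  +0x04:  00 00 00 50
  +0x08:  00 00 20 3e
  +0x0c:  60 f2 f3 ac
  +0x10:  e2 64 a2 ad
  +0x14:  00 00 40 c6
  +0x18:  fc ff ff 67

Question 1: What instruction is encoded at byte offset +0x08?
off 0x08: read 00 00 20 3e as little → 0x3e200000
  opcode bits[31:27]=0x7: sub/RR
  rd: (w>>24)&0x7=0x6 → r6
  rs: (w>>21)&0x7=0x1 → r1

sub r6, r1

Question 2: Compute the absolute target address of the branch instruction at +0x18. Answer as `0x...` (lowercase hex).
+0x18: fc ff ff 67 ⇒ word 0x67fffffc (little)
  op=0x67fffffc>>27=0xc ⇒ bz (J)
  imm@[26:0]=0x7fffffc (s27→-4) ⇒ #-4
  target = base 0x05ec + off 0x18 + 4 + imm -4 = 0x0604

0x0604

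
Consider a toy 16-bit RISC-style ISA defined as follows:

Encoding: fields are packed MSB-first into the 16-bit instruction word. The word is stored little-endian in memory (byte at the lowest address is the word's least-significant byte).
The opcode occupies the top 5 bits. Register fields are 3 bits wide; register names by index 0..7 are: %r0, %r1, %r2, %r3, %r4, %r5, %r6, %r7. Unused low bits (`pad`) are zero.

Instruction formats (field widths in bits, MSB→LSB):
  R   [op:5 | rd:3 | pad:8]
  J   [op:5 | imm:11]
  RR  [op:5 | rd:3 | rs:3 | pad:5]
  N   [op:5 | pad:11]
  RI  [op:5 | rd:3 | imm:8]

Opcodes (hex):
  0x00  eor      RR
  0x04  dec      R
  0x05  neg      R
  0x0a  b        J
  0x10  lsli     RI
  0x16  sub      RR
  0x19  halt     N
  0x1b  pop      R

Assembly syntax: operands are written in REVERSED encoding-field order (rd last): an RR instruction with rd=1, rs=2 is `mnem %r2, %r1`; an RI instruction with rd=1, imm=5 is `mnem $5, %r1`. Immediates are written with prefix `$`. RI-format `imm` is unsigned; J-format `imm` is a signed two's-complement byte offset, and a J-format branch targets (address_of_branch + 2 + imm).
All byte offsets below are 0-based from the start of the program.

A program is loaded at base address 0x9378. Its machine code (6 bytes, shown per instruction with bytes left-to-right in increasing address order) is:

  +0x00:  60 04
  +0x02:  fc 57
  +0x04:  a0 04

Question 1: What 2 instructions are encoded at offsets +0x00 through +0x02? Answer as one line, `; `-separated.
off 0x00: read 60 04 as little → 0x0460
  op=0x0460>>11=0x0 ⇒ eor (RR)
  [10:8] rd=4 = %r4
  [7:5] rs=3 = %r3
off 0x02: read fc 57 as little → 0x57fc
  op=0x57fc>>11=0xa ⇒ b (J)
  [10:0] imm=2044 (s11→-4) = $-4

eor %r3, %r4; b $-4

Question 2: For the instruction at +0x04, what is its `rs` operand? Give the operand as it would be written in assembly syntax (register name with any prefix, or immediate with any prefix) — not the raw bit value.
+0x04: a0 04 ⇒ word 0x04a0 (little)
  op=0x04a0>>11=0x0 ⇒ eor (RR)
  [10:8] rd=4 = %r4
  [7:5] rs=5 = %r5

%r5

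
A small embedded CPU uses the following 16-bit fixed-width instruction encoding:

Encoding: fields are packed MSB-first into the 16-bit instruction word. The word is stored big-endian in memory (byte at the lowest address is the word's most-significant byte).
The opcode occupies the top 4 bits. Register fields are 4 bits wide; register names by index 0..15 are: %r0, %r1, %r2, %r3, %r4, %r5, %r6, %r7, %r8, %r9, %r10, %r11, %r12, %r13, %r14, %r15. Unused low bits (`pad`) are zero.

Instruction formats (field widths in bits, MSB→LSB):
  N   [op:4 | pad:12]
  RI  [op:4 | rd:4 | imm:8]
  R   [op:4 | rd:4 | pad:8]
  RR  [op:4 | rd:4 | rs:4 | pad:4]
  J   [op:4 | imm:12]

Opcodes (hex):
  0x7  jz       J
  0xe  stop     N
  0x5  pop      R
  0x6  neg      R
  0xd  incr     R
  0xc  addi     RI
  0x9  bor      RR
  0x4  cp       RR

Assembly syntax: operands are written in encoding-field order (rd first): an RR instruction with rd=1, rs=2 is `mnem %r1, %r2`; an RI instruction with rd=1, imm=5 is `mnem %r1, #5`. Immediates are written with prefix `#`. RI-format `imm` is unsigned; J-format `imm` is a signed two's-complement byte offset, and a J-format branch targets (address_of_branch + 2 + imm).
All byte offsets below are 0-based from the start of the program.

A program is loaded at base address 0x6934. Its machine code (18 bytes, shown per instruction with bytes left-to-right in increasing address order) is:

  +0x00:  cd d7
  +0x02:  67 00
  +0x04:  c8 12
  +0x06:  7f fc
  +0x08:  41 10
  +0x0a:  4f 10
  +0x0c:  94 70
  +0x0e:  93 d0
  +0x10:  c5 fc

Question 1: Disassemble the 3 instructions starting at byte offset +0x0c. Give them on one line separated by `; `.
bor %r4, %r7; bor %r3, %r13; addi %r5, #252

@+0c  big-endian(94 70) = 0x9470
  op=0x9470>>12=0x9 ⇒ bor (RR)
  rd@[11:8]=0x4 ⇒ %r4
  rs@[7:4]=0x7 ⇒ %r7
@+0e  big-endian(93 d0) = 0x93d0
  op=0x93d0>>12=0x9 ⇒ bor (RR)
  rd@[11:8]=0x3 ⇒ %r3
  rs@[7:4]=0xd ⇒ %r13
@+10  big-endian(c5 fc) = 0xc5fc
  op=0xc5fc>>12=0xc ⇒ addi (RI)
  rd@[11:8]=0x5 ⇒ %r5
  imm@[7:0]=0xfc ⇒ #252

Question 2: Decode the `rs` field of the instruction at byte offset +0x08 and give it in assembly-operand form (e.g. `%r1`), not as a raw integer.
@+08  big-endian(41 10) = 0x4110
  top 4b → 0x4 → cp [RR]
  [11:8] rd=1 = %r1
  [7:4] rs=1 = %r1

%r1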